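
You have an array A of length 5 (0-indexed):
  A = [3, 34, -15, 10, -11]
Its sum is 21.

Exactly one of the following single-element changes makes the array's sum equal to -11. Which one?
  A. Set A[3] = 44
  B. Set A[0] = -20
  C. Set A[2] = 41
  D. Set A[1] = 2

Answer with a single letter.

Option A: A[3] 10->44, delta=34, new_sum=21+(34)=55
Option B: A[0] 3->-20, delta=-23, new_sum=21+(-23)=-2
Option C: A[2] -15->41, delta=56, new_sum=21+(56)=77
Option D: A[1] 34->2, delta=-32, new_sum=21+(-32)=-11 <-- matches target

Answer: D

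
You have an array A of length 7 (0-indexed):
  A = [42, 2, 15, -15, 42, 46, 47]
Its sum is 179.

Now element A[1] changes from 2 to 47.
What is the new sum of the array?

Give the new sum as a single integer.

Answer: 224

Derivation:
Old value at index 1: 2
New value at index 1: 47
Delta = 47 - 2 = 45
New sum = old_sum + delta = 179 + (45) = 224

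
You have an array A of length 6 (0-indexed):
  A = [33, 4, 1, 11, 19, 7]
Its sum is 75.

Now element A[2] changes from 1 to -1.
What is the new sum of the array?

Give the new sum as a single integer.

Old value at index 2: 1
New value at index 2: -1
Delta = -1 - 1 = -2
New sum = old_sum + delta = 75 + (-2) = 73

Answer: 73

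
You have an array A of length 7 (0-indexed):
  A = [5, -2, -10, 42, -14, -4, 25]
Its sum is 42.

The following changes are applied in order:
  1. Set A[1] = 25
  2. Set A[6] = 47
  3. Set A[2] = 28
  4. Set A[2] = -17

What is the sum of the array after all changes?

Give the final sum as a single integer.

Answer: 84

Derivation:
Initial sum: 42
Change 1: A[1] -2 -> 25, delta = 27, sum = 69
Change 2: A[6] 25 -> 47, delta = 22, sum = 91
Change 3: A[2] -10 -> 28, delta = 38, sum = 129
Change 4: A[2] 28 -> -17, delta = -45, sum = 84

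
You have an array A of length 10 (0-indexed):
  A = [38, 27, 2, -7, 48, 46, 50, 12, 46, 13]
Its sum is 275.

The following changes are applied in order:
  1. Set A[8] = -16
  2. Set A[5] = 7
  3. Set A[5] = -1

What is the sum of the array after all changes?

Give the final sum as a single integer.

Answer: 166

Derivation:
Initial sum: 275
Change 1: A[8] 46 -> -16, delta = -62, sum = 213
Change 2: A[5] 46 -> 7, delta = -39, sum = 174
Change 3: A[5] 7 -> -1, delta = -8, sum = 166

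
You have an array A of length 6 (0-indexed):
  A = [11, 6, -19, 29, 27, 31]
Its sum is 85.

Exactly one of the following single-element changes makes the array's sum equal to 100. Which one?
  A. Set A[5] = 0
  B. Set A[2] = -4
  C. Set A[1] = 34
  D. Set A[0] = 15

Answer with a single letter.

Option A: A[5] 31->0, delta=-31, new_sum=85+(-31)=54
Option B: A[2] -19->-4, delta=15, new_sum=85+(15)=100 <-- matches target
Option C: A[1] 6->34, delta=28, new_sum=85+(28)=113
Option D: A[0] 11->15, delta=4, new_sum=85+(4)=89

Answer: B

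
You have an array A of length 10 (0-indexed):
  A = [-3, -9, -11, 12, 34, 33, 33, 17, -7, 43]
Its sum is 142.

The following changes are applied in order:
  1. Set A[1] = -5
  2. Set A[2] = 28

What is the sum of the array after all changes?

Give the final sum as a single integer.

Initial sum: 142
Change 1: A[1] -9 -> -5, delta = 4, sum = 146
Change 2: A[2] -11 -> 28, delta = 39, sum = 185

Answer: 185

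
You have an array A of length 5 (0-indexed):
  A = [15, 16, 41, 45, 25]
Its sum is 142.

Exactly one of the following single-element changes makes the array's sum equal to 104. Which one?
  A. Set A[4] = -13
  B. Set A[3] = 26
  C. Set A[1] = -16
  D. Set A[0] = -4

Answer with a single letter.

Option A: A[4] 25->-13, delta=-38, new_sum=142+(-38)=104 <-- matches target
Option B: A[3] 45->26, delta=-19, new_sum=142+(-19)=123
Option C: A[1] 16->-16, delta=-32, new_sum=142+(-32)=110
Option D: A[0] 15->-4, delta=-19, new_sum=142+(-19)=123

Answer: A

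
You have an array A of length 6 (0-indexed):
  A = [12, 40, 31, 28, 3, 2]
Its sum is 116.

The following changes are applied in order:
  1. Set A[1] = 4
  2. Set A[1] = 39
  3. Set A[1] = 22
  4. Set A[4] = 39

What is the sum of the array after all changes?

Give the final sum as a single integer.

Answer: 134

Derivation:
Initial sum: 116
Change 1: A[1] 40 -> 4, delta = -36, sum = 80
Change 2: A[1] 4 -> 39, delta = 35, sum = 115
Change 3: A[1] 39 -> 22, delta = -17, sum = 98
Change 4: A[4] 3 -> 39, delta = 36, sum = 134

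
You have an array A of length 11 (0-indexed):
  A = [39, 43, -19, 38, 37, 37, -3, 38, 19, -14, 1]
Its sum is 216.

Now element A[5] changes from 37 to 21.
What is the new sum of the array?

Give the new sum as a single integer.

Old value at index 5: 37
New value at index 5: 21
Delta = 21 - 37 = -16
New sum = old_sum + delta = 216 + (-16) = 200

Answer: 200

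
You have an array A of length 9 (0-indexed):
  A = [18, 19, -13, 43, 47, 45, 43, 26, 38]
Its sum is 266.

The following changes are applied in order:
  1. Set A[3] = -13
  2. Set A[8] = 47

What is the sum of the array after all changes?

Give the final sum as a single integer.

Answer: 219

Derivation:
Initial sum: 266
Change 1: A[3] 43 -> -13, delta = -56, sum = 210
Change 2: A[8] 38 -> 47, delta = 9, sum = 219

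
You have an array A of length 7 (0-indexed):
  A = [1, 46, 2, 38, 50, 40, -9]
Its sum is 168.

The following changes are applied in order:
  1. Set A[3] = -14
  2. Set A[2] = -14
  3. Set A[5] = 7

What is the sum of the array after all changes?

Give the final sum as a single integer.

Answer: 67

Derivation:
Initial sum: 168
Change 1: A[3] 38 -> -14, delta = -52, sum = 116
Change 2: A[2] 2 -> -14, delta = -16, sum = 100
Change 3: A[5] 40 -> 7, delta = -33, sum = 67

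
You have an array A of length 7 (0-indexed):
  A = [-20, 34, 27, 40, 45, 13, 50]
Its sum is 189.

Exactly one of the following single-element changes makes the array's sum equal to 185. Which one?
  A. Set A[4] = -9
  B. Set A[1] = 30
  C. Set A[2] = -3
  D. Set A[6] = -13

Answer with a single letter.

Option A: A[4] 45->-9, delta=-54, new_sum=189+(-54)=135
Option B: A[1] 34->30, delta=-4, new_sum=189+(-4)=185 <-- matches target
Option C: A[2] 27->-3, delta=-30, new_sum=189+(-30)=159
Option D: A[6] 50->-13, delta=-63, new_sum=189+(-63)=126

Answer: B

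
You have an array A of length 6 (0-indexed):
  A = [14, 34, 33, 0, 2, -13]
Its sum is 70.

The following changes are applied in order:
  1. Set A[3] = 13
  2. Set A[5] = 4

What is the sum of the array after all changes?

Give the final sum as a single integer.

Initial sum: 70
Change 1: A[3] 0 -> 13, delta = 13, sum = 83
Change 2: A[5] -13 -> 4, delta = 17, sum = 100

Answer: 100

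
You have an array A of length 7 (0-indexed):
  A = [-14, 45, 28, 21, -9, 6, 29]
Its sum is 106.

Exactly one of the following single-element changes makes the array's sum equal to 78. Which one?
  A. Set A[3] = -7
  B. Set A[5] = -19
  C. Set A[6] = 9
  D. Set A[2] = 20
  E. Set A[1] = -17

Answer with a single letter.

Answer: A

Derivation:
Option A: A[3] 21->-7, delta=-28, new_sum=106+(-28)=78 <-- matches target
Option B: A[5] 6->-19, delta=-25, new_sum=106+(-25)=81
Option C: A[6] 29->9, delta=-20, new_sum=106+(-20)=86
Option D: A[2] 28->20, delta=-8, new_sum=106+(-8)=98
Option E: A[1] 45->-17, delta=-62, new_sum=106+(-62)=44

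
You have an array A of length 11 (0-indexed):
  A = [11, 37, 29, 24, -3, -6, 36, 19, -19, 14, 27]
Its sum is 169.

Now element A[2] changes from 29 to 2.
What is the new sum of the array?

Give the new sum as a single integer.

Old value at index 2: 29
New value at index 2: 2
Delta = 2 - 29 = -27
New sum = old_sum + delta = 169 + (-27) = 142

Answer: 142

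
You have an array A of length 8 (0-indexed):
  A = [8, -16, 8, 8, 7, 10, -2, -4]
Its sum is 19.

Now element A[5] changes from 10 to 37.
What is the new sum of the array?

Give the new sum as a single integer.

Answer: 46

Derivation:
Old value at index 5: 10
New value at index 5: 37
Delta = 37 - 10 = 27
New sum = old_sum + delta = 19 + (27) = 46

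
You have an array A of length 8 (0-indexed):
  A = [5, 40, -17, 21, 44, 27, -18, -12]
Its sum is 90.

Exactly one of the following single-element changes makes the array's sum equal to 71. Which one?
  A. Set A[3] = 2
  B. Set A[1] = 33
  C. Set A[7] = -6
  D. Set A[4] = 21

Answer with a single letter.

Answer: A

Derivation:
Option A: A[3] 21->2, delta=-19, new_sum=90+(-19)=71 <-- matches target
Option B: A[1] 40->33, delta=-7, new_sum=90+(-7)=83
Option C: A[7] -12->-6, delta=6, new_sum=90+(6)=96
Option D: A[4] 44->21, delta=-23, new_sum=90+(-23)=67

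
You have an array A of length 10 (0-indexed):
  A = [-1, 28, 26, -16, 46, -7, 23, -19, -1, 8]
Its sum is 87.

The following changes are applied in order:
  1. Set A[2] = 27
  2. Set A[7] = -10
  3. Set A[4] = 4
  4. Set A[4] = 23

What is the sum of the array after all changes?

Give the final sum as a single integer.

Answer: 74

Derivation:
Initial sum: 87
Change 1: A[2] 26 -> 27, delta = 1, sum = 88
Change 2: A[7] -19 -> -10, delta = 9, sum = 97
Change 3: A[4] 46 -> 4, delta = -42, sum = 55
Change 4: A[4] 4 -> 23, delta = 19, sum = 74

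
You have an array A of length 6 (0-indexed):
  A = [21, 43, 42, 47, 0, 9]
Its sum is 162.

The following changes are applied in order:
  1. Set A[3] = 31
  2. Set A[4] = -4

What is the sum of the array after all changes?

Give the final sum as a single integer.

Answer: 142

Derivation:
Initial sum: 162
Change 1: A[3] 47 -> 31, delta = -16, sum = 146
Change 2: A[4] 0 -> -4, delta = -4, sum = 142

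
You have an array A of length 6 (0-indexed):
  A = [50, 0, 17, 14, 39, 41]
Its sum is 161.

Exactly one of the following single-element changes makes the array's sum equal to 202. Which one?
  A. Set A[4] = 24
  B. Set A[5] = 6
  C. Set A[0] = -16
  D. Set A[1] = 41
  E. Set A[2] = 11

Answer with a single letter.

Option A: A[4] 39->24, delta=-15, new_sum=161+(-15)=146
Option B: A[5] 41->6, delta=-35, new_sum=161+(-35)=126
Option C: A[0] 50->-16, delta=-66, new_sum=161+(-66)=95
Option D: A[1] 0->41, delta=41, new_sum=161+(41)=202 <-- matches target
Option E: A[2] 17->11, delta=-6, new_sum=161+(-6)=155

Answer: D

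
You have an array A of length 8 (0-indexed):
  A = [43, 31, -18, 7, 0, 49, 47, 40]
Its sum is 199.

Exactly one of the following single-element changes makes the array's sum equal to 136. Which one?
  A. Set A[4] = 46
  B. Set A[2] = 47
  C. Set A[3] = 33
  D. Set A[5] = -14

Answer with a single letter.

Option A: A[4] 0->46, delta=46, new_sum=199+(46)=245
Option B: A[2] -18->47, delta=65, new_sum=199+(65)=264
Option C: A[3] 7->33, delta=26, new_sum=199+(26)=225
Option D: A[5] 49->-14, delta=-63, new_sum=199+(-63)=136 <-- matches target

Answer: D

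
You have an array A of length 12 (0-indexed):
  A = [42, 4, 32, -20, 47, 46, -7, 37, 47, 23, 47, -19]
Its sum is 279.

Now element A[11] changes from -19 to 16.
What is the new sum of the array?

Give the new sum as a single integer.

Old value at index 11: -19
New value at index 11: 16
Delta = 16 - -19 = 35
New sum = old_sum + delta = 279 + (35) = 314

Answer: 314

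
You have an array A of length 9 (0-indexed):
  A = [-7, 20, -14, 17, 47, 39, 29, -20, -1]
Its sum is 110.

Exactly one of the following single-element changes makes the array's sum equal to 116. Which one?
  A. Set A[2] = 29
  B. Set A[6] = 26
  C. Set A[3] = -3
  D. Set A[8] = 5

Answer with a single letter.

Option A: A[2] -14->29, delta=43, new_sum=110+(43)=153
Option B: A[6] 29->26, delta=-3, new_sum=110+(-3)=107
Option C: A[3] 17->-3, delta=-20, new_sum=110+(-20)=90
Option D: A[8] -1->5, delta=6, new_sum=110+(6)=116 <-- matches target

Answer: D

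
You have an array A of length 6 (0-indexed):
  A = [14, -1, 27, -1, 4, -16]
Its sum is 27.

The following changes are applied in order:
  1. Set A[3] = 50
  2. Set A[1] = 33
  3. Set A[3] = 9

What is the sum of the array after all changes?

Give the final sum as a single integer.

Answer: 71

Derivation:
Initial sum: 27
Change 1: A[3] -1 -> 50, delta = 51, sum = 78
Change 2: A[1] -1 -> 33, delta = 34, sum = 112
Change 3: A[3] 50 -> 9, delta = -41, sum = 71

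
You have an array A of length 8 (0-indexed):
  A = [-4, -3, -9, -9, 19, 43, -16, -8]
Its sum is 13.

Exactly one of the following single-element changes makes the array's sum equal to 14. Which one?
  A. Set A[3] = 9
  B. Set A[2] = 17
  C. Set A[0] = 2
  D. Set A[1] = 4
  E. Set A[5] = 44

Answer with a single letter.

Answer: E

Derivation:
Option A: A[3] -9->9, delta=18, new_sum=13+(18)=31
Option B: A[2] -9->17, delta=26, new_sum=13+(26)=39
Option C: A[0] -4->2, delta=6, new_sum=13+(6)=19
Option D: A[1] -3->4, delta=7, new_sum=13+(7)=20
Option E: A[5] 43->44, delta=1, new_sum=13+(1)=14 <-- matches target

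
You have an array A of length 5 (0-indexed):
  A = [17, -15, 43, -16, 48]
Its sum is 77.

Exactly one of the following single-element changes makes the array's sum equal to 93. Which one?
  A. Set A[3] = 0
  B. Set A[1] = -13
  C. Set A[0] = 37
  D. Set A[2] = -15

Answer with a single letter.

Answer: A

Derivation:
Option A: A[3] -16->0, delta=16, new_sum=77+(16)=93 <-- matches target
Option B: A[1] -15->-13, delta=2, new_sum=77+(2)=79
Option C: A[0] 17->37, delta=20, new_sum=77+(20)=97
Option D: A[2] 43->-15, delta=-58, new_sum=77+(-58)=19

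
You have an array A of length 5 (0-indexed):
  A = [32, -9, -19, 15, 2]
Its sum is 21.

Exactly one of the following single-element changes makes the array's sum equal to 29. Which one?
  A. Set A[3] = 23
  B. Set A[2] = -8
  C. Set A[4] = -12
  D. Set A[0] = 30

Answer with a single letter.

Option A: A[3] 15->23, delta=8, new_sum=21+(8)=29 <-- matches target
Option B: A[2] -19->-8, delta=11, new_sum=21+(11)=32
Option C: A[4] 2->-12, delta=-14, new_sum=21+(-14)=7
Option D: A[0] 32->30, delta=-2, new_sum=21+(-2)=19

Answer: A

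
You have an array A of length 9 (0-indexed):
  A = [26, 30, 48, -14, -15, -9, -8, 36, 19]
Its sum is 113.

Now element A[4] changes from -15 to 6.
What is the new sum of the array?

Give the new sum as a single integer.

Old value at index 4: -15
New value at index 4: 6
Delta = 6 - -15 = 21
New sum = old_sum + delta = 113 + (21) = 134

Answer: 134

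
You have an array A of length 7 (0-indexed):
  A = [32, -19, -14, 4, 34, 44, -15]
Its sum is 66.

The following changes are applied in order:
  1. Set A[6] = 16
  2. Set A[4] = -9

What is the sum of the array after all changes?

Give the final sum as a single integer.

Initial sum: 66
Change 1: A[6] -15 -> 16, delta = 31, sum = 97
Change 2: A[4] 34 -> -9, delta = -43, sum = 54

Answer: 54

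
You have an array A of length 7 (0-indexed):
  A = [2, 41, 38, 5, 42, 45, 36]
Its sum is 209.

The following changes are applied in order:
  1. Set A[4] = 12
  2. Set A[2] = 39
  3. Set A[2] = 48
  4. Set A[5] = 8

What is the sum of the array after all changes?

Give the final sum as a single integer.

Initial sum: 209
Change 1: A[4] 42 -> 12, delta = -30, sum = 179
Change 2: A[2] 38 -> 39, delta = 1, sum = 180
Change 3: A[2] 39 -> 48, delta = 9, sum = 189
Change 4: A[5] 45 -> 8, delta = -37, sum = 152

Answer: 152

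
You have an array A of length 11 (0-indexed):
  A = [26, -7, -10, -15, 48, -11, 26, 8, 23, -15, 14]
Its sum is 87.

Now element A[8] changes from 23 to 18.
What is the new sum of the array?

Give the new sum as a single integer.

Old value at index 8: 23
New value at index 8: 18
Delta = 18 - 23 = -5
New sum = old_sum + delta = 87 + (-5) = 82

Answer: 82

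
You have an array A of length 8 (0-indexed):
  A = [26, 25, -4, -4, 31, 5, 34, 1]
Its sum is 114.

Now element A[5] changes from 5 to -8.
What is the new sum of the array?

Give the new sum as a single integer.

Answer: 101

Derivation:
Old value at index 5: 5
New value at index 5: -8
Delta = -8 - 5 = -13
New sum = old_sum + delta = 114 + (-13) = 101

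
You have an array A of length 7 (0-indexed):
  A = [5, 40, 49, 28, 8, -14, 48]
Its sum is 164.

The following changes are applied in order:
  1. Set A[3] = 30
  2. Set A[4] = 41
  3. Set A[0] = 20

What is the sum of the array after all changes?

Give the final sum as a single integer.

Initial sum: 164
Change 1: A[3] 28 -> 30, delta = 2, sum = 166
Change 2: A[4] 8 -> 41, delta = 33, sum = 199
Change 3: A[0] 5 -> 20, delta = 15, sum = 214

Answer: 214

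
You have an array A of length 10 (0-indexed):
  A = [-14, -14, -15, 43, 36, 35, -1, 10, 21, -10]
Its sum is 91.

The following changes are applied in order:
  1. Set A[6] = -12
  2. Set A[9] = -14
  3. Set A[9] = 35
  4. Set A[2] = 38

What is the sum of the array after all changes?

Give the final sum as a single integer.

Initial sum: 91
Change 1: A[6] -1 -> -12, delta = -11, sum = 80
Change 2: A[9] -10 -> -14, delta = -4, sum = 76
Change 3: A[9] -14 -> 35, delta = 49, sum = 125
Change 4: A[2] -15 -> 38, delta = 53, sum = 178

Answer: 178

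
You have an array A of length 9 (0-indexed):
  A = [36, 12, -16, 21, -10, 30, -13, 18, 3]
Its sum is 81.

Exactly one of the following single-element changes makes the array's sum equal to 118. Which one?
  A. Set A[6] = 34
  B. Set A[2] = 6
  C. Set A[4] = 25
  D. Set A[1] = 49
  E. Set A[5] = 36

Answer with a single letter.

Answer: D

Derivation:
Option A: A[6] -13->34, delta=47, new_sum=81+(47)=128
Option B: A[2] -16->6, delta=22, new_sum=81+(22)=103
Option C: A[4] -10->25, delta=35, new_sum=81+(35)=116
Option D: A[1] 12->49, delta=37, new_sum=81+(37)=118 <-- matches target
Option E: A[5] 30->36, delta=6, new_sum=81+(6)=87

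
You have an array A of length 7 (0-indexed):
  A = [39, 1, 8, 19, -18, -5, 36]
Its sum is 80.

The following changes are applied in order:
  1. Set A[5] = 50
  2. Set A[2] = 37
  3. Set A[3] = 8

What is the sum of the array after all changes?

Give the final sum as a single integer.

Initial sum: 80
Change 1: A[5] -5 -> 50, delta = 55, sum = 135
Change 2: A[2] 8 -> 37, delta = 29, sum = 164
Change 3: A[3] 19 -> 8, delta = -11, sum = 153

Answer: 153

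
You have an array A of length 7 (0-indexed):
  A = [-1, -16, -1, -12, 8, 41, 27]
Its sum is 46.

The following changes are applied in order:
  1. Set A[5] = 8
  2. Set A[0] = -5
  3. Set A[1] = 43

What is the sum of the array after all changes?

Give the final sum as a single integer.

Answer: 68

Derivation:
Initial sum: 46
Change 1: A[5] 41 -> 8, delta = -33, sum = 13
Change 2: A[0] -1 -> -5, delta = -4, sum = 9
Change 3: A[1] -16 -> 43, delta = 59, sum = 68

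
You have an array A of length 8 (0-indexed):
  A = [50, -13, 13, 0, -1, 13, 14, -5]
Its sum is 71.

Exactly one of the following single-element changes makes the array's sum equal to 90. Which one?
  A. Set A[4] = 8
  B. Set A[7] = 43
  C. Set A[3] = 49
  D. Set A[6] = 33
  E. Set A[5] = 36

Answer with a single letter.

Option A: A[4] -1->8, delta=9, new_sum=71+(9)=80
Option B: A[7] -5->43, delta=48, new_sum=71+(48)=119
Option C: A[3] 0->49, delta=49, new_sum=71+(49)=120
Option D: A[6] 14->33, delta=19, new_sum=71+(19)=90 <-- matches target
Option E: A[5] 13->36, delta=23, new_sum=71+(23)=94

Answer: D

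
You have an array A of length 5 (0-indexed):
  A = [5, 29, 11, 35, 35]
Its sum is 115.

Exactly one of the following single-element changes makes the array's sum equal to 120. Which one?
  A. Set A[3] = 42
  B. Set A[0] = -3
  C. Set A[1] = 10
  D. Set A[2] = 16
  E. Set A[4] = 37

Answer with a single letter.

Answer: D

Derivation:
Option A: A[3] 35->42, delta=7, new_sum=115+(7)=122
Option B: A[0] 5->-3, delta=-8, new_sum=115+(-8)=107
Option C: A[1] 29->10, delta=-19, new_sum=115+(-19)=96
Option D: A[2] 11->16, delta=5, new_sum=115+(5)=120 <-- matches target
Option E: A[4] 35->37, delta=2, new_sum=115+(2)=117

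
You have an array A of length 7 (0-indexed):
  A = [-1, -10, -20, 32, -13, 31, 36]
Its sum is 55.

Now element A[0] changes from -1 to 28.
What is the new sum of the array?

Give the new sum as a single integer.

Answer: 84

Derivation:
Old value at index 0: -1
New value at index 0: 28
Delta = 28 - -1 = 29
New sum = old_sum + delta = 55 + (29) = 84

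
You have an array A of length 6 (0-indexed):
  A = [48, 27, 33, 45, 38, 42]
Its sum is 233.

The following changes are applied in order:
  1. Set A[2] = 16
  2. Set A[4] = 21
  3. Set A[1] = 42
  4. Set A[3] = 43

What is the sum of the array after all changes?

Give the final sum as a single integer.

Initial sum: 233
Change 1: A[2] 33 -> 16, delta = -17, sum = 216
Change 2: A[4] 38 -> 21, delta = -17, sum = 199
Change 3: A[1] 27 -> 42, delta = 15, sum = 214
Change 4: A[3] 45 -> 43, delta = -2, sum = 212

Answer: 212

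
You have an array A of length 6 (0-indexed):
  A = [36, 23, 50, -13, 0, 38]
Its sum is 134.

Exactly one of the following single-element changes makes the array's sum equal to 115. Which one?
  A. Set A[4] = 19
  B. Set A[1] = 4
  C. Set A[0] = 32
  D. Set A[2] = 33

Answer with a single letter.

Answer: B

Derivation:
Option A: A[4] 0->19, delta=19, new_sum=134+(19)=153
Option B: A[1] 23->4, delta=-19, new_sum=134+(-19)=115 <-- matches target
Option C: A[0] 36->32, delta=-4, new_sum=134+(-4)=130
Option D: A[2] 50->33, delta=-17, new_sum=134+(-17)=117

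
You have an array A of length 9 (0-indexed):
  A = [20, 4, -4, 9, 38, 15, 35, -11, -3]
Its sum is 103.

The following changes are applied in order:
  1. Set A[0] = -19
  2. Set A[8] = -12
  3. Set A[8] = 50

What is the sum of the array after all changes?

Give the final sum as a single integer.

Initial sum: 103
Change 1: A[0] 20 -> -19, delta = -39, sum = 64
Change 2: A[8] -3 -> -12, delta = -9, sum = 55
Change 3: A[8] -12 -> 50, delta = 62, sum = 117

Answer: 117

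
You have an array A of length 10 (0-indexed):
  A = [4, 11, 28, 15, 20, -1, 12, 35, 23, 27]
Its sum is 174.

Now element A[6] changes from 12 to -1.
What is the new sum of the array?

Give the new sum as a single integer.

Old value at index 6: 12
New value at index 6: -1
Delta = -1 - 12 = -13
New sum = old_sum + delta = 174 + (-13) = 161

Answer: 161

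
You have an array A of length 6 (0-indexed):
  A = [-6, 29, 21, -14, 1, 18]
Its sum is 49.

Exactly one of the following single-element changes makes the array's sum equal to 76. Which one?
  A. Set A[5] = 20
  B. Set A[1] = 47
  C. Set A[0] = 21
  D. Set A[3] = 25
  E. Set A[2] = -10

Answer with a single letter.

Option A: A[5] 18->20, delta=2, new_sum=49+(2)=51
Option B: A[1] 29->47, delta=18, new_sum=49+(18)=67
Option C: A[0] -6->21, delta=27, new_sum=49+(27)=76 <-- matches target
Option D: A[3] -14->25, delta=39, new_sum=49+(39)=88
Option E: A[2] 21->-10, delta=-31, new_sum=49+(-31)=18

Answer: C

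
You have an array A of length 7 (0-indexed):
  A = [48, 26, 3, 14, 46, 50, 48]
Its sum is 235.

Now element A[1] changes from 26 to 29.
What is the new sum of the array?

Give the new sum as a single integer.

Answer: 238

Derivation:
Old value at index 1: 26
New value at index 1: 29
Delta = 29 - 26 = 3
New sum = old_sum + delta = 235 + (3) = 238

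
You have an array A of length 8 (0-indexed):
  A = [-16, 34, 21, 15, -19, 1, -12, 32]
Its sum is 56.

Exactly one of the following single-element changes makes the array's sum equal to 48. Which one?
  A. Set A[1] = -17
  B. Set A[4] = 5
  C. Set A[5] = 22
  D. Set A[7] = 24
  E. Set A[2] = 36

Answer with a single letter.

Option A: A[1] 34->-17, delta=-51, new_sum=56+(-51)=5
Option B: A[4] -19->5, delta=24, new_sum=56+(24)=80
Option C: A[5] 1->22, delta=21, new_sum=56+(21)=77
Option D: A[7] 32->24, delta=-8, new_sum=56+(-8)=48 <-- matches target
Option E: A[2] 21->36, delta=15, new_sum=56+(15)=71

Answer: D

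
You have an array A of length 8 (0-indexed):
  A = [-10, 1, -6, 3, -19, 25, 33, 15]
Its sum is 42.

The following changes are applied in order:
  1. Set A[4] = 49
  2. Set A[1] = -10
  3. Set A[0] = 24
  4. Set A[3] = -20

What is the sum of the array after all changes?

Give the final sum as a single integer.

Answer: 110

Derivation:
Initial sum: 42
Change 1: A[4] -19 -> 49, delta = 68, sum = 110
Change 2: A[1] 1 -> -10, delta = -11, sum = 99
Change 3: A[0] -10 -> 24, delta = 34, sum = 133
Change 4: A[3] 3 -> -20, delta = -23, sum = 110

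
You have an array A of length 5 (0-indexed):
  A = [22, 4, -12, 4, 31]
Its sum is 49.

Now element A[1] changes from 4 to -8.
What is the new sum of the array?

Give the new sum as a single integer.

Old value at index 1: 4
New value at index 1: -8
Delta = -8 - 4 = -12
New sum = old_sum + delta = 49 + (-12) = 37

Answer: 37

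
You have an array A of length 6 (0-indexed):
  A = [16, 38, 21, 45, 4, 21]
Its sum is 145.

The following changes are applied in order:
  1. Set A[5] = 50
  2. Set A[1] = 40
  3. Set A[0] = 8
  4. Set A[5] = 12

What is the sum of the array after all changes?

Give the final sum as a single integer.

Initial sum: 145
Change 1: A[5] 21 -> 50, delta = 29, sum = 174
Change 2: A[1] 38 -> 40, delta = 2, sum = 176
Change 3: A[0] 16 -> 8, delta = -8, sum = 168
Change 4: A[5] 50 -> 12, delta = -38, sum = 130

Answer: 130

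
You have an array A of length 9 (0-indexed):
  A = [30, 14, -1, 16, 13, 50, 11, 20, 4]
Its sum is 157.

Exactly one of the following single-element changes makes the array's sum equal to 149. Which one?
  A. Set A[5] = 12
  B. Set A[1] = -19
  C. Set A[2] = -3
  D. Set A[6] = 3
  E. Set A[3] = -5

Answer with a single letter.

Answer: D

Derivation:
Option A: A[5] 50->12, delta=-38, new_sum=157+(-38)=119
Option B: A[1] 14->-19, delta=-33, new_sum=157+(-33)=124
Option C: A[2] -1->-3, delta=-2, new_sum=157+(-2)=155
Option D: A[6] 11->3, delta=-8, new_sum=157+(-8)=149 <-- matches target
Option E: A[3] 16->-5, delta=-21, new_sum=157+(-21)=136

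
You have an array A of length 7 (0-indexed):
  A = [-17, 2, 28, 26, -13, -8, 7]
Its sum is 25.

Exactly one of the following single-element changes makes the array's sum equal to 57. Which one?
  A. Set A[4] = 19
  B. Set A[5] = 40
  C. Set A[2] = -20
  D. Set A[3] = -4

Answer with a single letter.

Answer: A

Derivation:
Option A: A[4] -13->19, delta=32, new_sum=25+(32)=57 <-- matches target
Option B: A[5] -8->40, delta=48, new_sum=25+(48)=73
Option C: A[2] 28->-20, delta=-48, new_sum=25+(-48)=-23
Option D: A[3] 26->-4, delta=-30, new_sum=25+(-30)=-5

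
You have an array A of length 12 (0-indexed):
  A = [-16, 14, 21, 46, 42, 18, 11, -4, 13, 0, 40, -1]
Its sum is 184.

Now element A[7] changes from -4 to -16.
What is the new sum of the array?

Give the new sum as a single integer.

Answer: 172

Derivation:
Old value at index 7: -4
New value at index 7: -16
Delta = -16 - -4 = -12
New sum = old_sum + delta = 184 + (-12) = 172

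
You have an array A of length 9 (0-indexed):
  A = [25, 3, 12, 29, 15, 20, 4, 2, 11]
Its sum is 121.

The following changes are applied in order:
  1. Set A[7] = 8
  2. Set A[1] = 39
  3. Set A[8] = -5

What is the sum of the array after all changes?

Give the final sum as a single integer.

Initial sum: 121
Change 1: A[7] 2 -> 8, delta = 6, sum = 127
Change 2: A[1] 3 -> 39, delta = 36, sum = 163
Change 3: A[8] 11 -> -5, delta = -16, sum = 147

Answer: 147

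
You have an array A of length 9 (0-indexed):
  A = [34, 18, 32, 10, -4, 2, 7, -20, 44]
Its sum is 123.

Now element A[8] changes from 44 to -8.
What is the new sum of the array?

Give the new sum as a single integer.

Old value at index 8: 44
New value at index 8: -8
Delta = -8 - 44 = -52
New sum = old_sum + delta = 123 + (-52) = 71

Answer: 71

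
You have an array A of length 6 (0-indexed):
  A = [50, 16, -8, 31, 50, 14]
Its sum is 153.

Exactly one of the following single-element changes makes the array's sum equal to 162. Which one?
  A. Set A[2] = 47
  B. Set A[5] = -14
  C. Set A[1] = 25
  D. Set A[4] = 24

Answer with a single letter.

Answer: C

Derivation:
Option A: A[2] -8->47, delta=55, new_sum=153+(55)=208
Option B: A[5] 14->-14, delta=-28, new_sum=153+(-28)=125
Option C: A[1] 16->25, delta=9, new_sum=153+(9)=162 <-- matches target
Option D: A[4] 50->24, delta=-26, new_sum=153+(-26)=127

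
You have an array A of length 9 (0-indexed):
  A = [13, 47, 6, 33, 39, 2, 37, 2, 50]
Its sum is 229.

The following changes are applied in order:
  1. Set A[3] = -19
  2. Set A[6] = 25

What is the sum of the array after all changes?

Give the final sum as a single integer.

Answer: 165

Derivation:
Initial sum: 229
Change 1: A[3] 33 -> -19, delta = -52, sum = 177
Change 2: A[6] 37 -> 25, delta = -12, sum = 165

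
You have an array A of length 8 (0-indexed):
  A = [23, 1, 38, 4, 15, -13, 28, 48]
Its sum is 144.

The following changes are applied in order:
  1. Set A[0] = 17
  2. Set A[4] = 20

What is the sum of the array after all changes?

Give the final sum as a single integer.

Answer: 143

Derivation:
Initial sum: 144
Change 1: A[0] 23 -> 17, delta = -6, sum = 138
Change 2: A[4] 15 -> 20, delta = 5, sum = 143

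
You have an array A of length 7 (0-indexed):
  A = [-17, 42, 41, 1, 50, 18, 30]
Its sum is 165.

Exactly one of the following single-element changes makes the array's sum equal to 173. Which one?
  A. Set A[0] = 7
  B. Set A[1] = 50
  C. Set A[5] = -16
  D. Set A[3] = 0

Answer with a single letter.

Option A: A[0] -17->7, delta=24, new_sum=165+(24)=189
Option B: A[1] 42->50, delta=8, new_sum=165+(8)=173 <-- matches target
Option C: A[5] 18->-16, delta=-34, new_sum=165+(-34)=131
Option D: A[3] 1->0, delta=-1, new_sum=165+(-1)=164

Answer: B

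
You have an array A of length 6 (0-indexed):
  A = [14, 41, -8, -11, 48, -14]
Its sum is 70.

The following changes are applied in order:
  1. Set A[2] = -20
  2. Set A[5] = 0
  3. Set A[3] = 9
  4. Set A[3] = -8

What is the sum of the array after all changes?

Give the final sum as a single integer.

Initial sum: 70
Change 1: A[2] -8 -> -20, delta = -12, sum = 58
Change 2: A[5] -14 -> 0, delta = 14, sum = 72
Change 3: A[3] -11 -> 9, delta = 20, sum = 92
Change 4: A[3] 9 -> -8, delta = -17, sum = 75

Answer: 75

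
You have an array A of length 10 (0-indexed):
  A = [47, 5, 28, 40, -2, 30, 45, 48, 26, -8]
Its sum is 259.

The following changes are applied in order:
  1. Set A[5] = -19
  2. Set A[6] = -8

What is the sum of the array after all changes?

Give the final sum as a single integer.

Answer: 157

Derivation:
Initial sum: 259
Change 1: A[5] 30 -> -19, delta = -49, sum = 210
Change 2: A[6] 45 -> -8, delta = -53, sum = 157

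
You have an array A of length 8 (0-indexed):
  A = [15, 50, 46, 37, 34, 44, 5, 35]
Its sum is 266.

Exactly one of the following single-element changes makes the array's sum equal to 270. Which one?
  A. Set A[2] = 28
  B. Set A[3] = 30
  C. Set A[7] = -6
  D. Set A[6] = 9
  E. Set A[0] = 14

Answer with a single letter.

Option A: A[2] 46->28, delta=-18, new_sum=266+(-18)=248
Option B: A[3] 37->30, delta=-7, new_sum=266+(-7)=259
Option C: A[7] 35->-6, delta=-41, new_sum=266+(-41)=225
Option D: A[6] 5->9, delta=4, new_sum=266+(4)=270 <-- matches target
Option E: A[0] 15->14, delta=-1, new_sum=266+(-1)=265

Answer: D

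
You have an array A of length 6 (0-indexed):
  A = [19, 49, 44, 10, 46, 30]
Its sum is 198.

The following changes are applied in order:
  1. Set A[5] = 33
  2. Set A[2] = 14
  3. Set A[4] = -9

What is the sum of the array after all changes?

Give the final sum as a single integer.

Answer: 116

Derivation:
Initial sum: 198
Change 1: A[5] 30 -> 33, delta = 3, sum = 201
Change 2: A[2] 44 -> 14, delta = -30, sum = 171
Change 3: A[4] 46 -> -9, delta = -55, sum = 116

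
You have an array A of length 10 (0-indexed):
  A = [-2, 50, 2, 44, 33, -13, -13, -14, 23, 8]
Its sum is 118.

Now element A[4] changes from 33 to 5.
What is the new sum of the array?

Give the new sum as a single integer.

Answer: 90

Derivation:
Old value at index 4: 33
New value at index 4: 5
Delta = 5 - 33 = -28
New sum = old_sum + delta = 118 + (-28) = 90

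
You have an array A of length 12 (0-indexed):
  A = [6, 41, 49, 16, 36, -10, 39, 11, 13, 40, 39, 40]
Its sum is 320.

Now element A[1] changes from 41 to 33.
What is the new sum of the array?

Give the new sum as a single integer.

Old value at index 1: 41
New value at index 1: 33
Delta = 33 - 41 = -8
New sum = old_sum + delta = 320 + (-8) = 312

Answer: 312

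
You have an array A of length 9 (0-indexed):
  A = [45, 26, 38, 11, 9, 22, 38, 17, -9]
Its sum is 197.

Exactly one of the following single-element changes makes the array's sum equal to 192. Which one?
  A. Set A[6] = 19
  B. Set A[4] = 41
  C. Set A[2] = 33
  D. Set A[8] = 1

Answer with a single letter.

Answer: C

Derivation:
Option A: A[6] 38->19, delta=-19, new_sum=197+(-19)=178
Option B: A[4] 9->41, delta=32, new_sum=197+(32)=229
Option C: A[2] 38->33, delta=-5, new_sum=197+(-5)=192 <-- matches target
Option D: A[8] -9->1, delta=10, new_sum=197+(10)=207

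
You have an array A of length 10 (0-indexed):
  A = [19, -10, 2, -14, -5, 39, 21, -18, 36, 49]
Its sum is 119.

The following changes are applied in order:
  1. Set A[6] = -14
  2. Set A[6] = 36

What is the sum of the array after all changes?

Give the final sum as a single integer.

Answer: 134

Derivation:
Initial sum: 119
Change 1: A[6] 21 -> -14, delta = -35, sum = 84
Change 2: A[6] -14 -> 36, delta = 50, sum = 134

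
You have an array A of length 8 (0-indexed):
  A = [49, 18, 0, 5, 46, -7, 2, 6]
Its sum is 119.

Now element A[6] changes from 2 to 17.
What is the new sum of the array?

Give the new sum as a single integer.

Old value at index 6: 2
New value at index 6: 17
Delta = 17 - 2 = 15
New sum = old_sum + delta = 119 + (15) = 134

Answer: 134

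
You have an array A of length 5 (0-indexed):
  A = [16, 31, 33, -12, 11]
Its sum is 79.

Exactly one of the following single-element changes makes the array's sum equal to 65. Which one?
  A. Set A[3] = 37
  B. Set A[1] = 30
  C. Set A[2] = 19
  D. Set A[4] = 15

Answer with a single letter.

Option A: A[3] -12->37, delta=49, new_sum=79+(49)=128
Option B: A[1] 31->30, delta=-1, new_sum=79+(-1)=78
Option C: A[2] 33->19, delta=-14, new_sum=79+(-14)=65 <-- matches target
Option D: A[4] 11->15, delta=4, new_sum=79+(4)=83

Answer: C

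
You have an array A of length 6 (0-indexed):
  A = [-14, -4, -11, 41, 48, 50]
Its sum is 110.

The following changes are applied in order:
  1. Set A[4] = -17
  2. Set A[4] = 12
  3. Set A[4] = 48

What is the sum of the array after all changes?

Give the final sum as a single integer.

Initial sum: 110
Change 1: A[4] 48 -> -17, delta = -65, sum = 45
Change 2: A[4] -17 -> 12, delta = 29, sum = 74
Change 3: A[4] 12 -> 48, delta = 36, sum = 110

Answer: 110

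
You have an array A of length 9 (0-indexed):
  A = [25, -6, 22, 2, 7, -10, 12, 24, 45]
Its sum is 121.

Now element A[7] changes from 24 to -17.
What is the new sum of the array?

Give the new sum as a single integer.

Old value at index 7: 24
New value at index 7: -17
Delta = -17 - 24 = -41
New sum = old_sum + delta = 121 + (-41) = 80

Answer: 80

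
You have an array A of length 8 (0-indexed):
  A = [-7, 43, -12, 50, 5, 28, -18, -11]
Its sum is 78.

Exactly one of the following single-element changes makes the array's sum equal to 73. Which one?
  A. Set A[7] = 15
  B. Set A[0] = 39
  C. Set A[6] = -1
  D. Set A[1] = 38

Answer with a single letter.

Option A: A[7] -11->15, delta=26, new_sum=78+(26)=104
Option B: A[0] -7->39, delta=46, new_sum=78+(46)=124
Option C: A[6] -18->-1, delta=17, new_sum=78+(17)=95
Option D: A[1] 43->38, delta=-5, new_sum=78+(-5)=73 <-- matches target

Answer: D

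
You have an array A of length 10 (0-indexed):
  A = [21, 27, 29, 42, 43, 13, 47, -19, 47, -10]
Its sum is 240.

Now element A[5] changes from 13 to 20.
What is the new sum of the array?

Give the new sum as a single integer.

Answer: 247

Derivation:
Old value at index 5: 13
New value at index 5: 20
Delta = 20 - 13 = 7
New sum = old_sum + delta = 240 + (7) = 247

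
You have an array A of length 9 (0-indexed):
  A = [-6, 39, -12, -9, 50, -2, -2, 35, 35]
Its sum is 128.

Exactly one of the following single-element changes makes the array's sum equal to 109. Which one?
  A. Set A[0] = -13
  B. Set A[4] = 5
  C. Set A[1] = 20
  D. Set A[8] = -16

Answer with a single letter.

Answer: C

Derivation:
Option A: A[0] -6->-13, delta=-7, new_sum=128+(-7)=121
Option B: A[4] 50->5, delta=-45, new_sum=128+(-45)=83
Option C: A[1] 39->20, delta=-19, new_sum=128+(-19)=109 <-- matches target
Option D: A[8] 35->-16, delta=-51, new_sum=128+(-51)=77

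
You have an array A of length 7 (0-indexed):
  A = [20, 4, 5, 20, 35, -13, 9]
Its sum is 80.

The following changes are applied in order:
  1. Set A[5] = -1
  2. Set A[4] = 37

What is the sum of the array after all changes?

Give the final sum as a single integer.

Initial sum: 80
Change 1: A[5] -13 -> -1, delta = 12, sum = 92
Change 2: A[4] 35 -> 37, delta = 2, sum = 94

Answer: 94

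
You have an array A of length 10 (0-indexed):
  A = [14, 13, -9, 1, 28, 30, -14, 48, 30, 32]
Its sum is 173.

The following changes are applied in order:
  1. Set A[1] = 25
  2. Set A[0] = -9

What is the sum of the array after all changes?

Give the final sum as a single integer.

Answer: 162

Derivation:
Initial sum: 173
Change 1: A[1] 13 -> 25, delta = 12, sum = 185
Change 2: A[0] 14 -> -9, delta = -23, sum = 162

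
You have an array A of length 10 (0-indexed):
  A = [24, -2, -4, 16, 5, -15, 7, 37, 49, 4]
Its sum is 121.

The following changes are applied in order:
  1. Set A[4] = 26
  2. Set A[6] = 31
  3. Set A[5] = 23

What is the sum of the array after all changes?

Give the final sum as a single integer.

Answer: 204

Derivation:
Initial sum: 121
Change 1: A[4] 5 -> 26, delta = 21, sum = 142
Change 2: A[6] 7 -> 31, delta = 24, sum = 166
Change 3: A[5] -15 -> 23, delta = 38, sum = 204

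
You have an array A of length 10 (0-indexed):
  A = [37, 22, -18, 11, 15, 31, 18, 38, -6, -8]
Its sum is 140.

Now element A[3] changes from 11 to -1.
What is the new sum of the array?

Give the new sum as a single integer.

Old value at index 3: 11
New value at index 3: -1
Delta = -1 - 11 = -12
New sum = old_sum + delta = 140 + (-12) = 128

Answer: 128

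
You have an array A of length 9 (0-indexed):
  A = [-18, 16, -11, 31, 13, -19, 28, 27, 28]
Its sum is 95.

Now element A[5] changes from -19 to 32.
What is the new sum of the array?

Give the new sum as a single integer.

Answer: 146

Derivation:
Old value at index 5: -19
New value at index 5: 32
Delta = 32 - -19 = 51
New sum = old_sum + delta = 95 + (51) = 146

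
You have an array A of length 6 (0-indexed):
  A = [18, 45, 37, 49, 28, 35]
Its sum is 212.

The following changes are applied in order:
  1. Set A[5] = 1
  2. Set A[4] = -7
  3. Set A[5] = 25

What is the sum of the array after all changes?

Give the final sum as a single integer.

Answer: 167

Derivation:
Initial sum: 212
Change 1: A[5] 35 -> 1, delta = -34, sum = 178
Change 2: A[4] 28 -> -7, delta = -35, sum = 143
Change 3: A[5] 1 -> 25, delta = 24, sum = 167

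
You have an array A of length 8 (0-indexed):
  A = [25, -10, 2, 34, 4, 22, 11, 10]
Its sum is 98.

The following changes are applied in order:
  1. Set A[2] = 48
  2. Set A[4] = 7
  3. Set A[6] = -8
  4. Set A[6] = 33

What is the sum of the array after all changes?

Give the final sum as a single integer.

Answer: 169

Derivation:
Initial sum: 98
Change 1: A[2] 2 -> 48, delta = 46, sum = 144
Change 2: A[4] 4 -> 7, delta = 3, sum = 147
Change 3: A[6] 11 -> -8, delta = -19, sum = 128
Change 4: A[6] -8 -> 33, delta = 41, sum = 169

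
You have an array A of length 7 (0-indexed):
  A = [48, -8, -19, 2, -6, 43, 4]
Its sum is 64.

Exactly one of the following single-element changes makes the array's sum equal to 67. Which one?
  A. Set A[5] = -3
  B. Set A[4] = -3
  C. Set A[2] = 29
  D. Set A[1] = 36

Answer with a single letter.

Answer: B

Derivation:
Option A: A[5] 43->-3, delta=-46, new_sum=64+(-46)=18
Option B: A[4] -6->-3, delta=3, new_sum=64+(3)=67 <-- matches target
Option C: A[2] -19->29, delta=48, new_sum=64+(48)=112
Option D: A[1] -8->36, delta=44, new_sum=64+(44)=108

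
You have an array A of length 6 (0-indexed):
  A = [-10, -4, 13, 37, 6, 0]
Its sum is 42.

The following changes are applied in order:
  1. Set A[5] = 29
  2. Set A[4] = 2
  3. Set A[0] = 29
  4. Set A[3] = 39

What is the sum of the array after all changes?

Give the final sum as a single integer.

Initial sum: 42
Change 1: A[5] 0 -> 29, delta = 29, sum = 71
Change 2: A[4] 6 -> 2, delta = -4, sum = 67
Change 3: A[0] -10 -> 29, delta = 39, sum = 106
Change 4: A[3] 37 -> 39, delta = 2, sum = 108

Answer: 108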